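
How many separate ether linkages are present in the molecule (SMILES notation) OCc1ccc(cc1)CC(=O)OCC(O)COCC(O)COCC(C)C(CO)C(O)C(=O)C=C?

2

Reading the structure from left to right:
  HOCH2: HO– on an sp³ carbon → alcohol.
  C6H4: para-disubstituted benzene ring → arene.
  CH2COOCH2: –C(=O)–O–C with C on the carbonyl side → ester.
  CH(OH): –OH on an sp³ carbon → alcohol (secondary).
  CH2OCH2: C–O–C with sp³ carbons on both sides and no adjacent C=O → ether.
  CH(OH): –OH on an sp³ carbon → alcohol (secondary).
  CH2OCH2: C–O–C with sp³ carbons on both sides and no adjacent C=O → ether.
  CH(CH2OH): pendant –CH2OH on an sp³ backbone C → alcohol.
  CH(OH): –OH on an sp³ carbon → alcohol (secondary).
  CO: –C(=O)– with carbon on both sides → ketone.
  CH=CH2: C=C double bond → alkene.
Ether appears at: CH2OCH2, CH2OCH2 → 2.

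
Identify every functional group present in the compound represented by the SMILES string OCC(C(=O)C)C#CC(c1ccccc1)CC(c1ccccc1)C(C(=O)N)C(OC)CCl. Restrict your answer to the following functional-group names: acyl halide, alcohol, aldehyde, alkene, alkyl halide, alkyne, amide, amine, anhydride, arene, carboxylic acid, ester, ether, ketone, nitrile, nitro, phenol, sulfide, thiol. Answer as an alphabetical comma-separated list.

alcohol, alkyl halide, alkyne, amide, arene, ether, ketone

HO– on an sp³ carbon → alcohol.
pendant –COCH3: carbonyl C bonded to two carbons → ketone.
C≡C triple bond → alkyne.
pendant –C6H5: benzene ring → arene.
pendant –C6H5: benzene ring → arene.
pendant –CONH2: carbonyl C bonded to C and N → amide.
pendant –OCH3: C–O–C with sp³ C, no adjacent C=O → ether.
halogen on an sp³ carbon → alkyl halide.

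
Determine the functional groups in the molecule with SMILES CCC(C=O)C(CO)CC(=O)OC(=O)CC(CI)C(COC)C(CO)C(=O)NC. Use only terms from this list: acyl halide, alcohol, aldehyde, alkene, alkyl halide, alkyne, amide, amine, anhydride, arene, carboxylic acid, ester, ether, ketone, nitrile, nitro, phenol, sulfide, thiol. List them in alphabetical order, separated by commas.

pendant –CHO: carbonyl C bonded to C and H → aldehyde.
pendant –CH2OH on an sp³ backbone C → alcohol.
two acyl groups sharing one oxygen, –C(=O)–O–C(=O)– → anhydride.
pendant –CH2X: halogen on sp³ carbon → alkyl halide.
pendant –CH2OCH3: C–O–C linkage → ether.
pendant –CH2OH on an sp³ backbone C → alcohol.
–C(=O)NHCH3: carbonyl C bonded to C and to N → amide (the N is not an amine).

alcohol, aldehyde, alkyl halide, amide, anhydride, ether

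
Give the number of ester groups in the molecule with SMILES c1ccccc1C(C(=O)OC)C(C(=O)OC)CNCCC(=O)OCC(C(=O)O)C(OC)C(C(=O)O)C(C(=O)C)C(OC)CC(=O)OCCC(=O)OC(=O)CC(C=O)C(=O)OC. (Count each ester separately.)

5

Working along the chain:
  C6H5: C6H5– phenyl ring → arene.
  CH(COOCH3): pendant –COOCH3: carbonyl C bonded to C and –OCH3 → ester.
  CH(COOCH3): pendant –COOCH3: carbonyl C bonded to C and –OCH3 → ester.
  CH2NHCH2: C–N–C with sp³ carbons and no adjacent C=O → amine (secondary).
  CH2COOCH2: –C(=O)–O–C with C on the carbonyl side → ester.
  CH(COOH): pendant –COOH: carbonyl C bonded to C and –OH → carboxylic acid.
  CH(OCH3): pendant –OCH3: C–O–C with sp³ C, no adjacent C=O → ether.
  CH(COOH): pendant –COOH: carbonyl C bonded to C and –OH → carboxylic acid.
  CH(COCH3): pendant –COCH3: carbonyl C bonded to two carbons → ketone.
  CH(OCH3): pendant –OCH3: C–O–C with sp³ C, no adjacent C=O → ether.
  CH2COOCH2: –C(=O)–O–C with C on the carbonyl side → ester.
  CH2CO-O-COCH2: two acyl groups sharing one oxygen, –C(=O)–O–C(=O)– → anhydride.
  CH(CHO): pendant –CHO: carbonyl C bonded to C and H → aldehyde.
  COOCH3: –C(=O)OCH3: carbonyl C bonded to C and to –OCH3 → ester (not ketone + ether).
Ester appears at: CH(COOCH3), CH(COOCH3), CH2COOCH2, CH2COOCH2, COOCH3 → 5.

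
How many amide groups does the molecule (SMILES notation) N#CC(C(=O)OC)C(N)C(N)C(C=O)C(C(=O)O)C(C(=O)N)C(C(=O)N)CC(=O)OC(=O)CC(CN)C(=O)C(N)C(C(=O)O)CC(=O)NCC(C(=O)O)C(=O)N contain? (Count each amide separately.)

N≡C–: carbon triple-bonded to nitrogen → nitrile.
pendant –COOCH3: carbonyl C bonded to C and –OCH3 → ester.
–NH2 on an sp³ carbon with no adjacent C=O → amine.
–NH2 on an sp³ carbon with no adjacent C=O → amine.
pendant –CHO: carbonyl C bonded to C and H → aldehyde.
pendant –COOH: carbonyl C bonded to C and –OH → carboxylic acid.
pendant –CONH2: carbonyl C bonded to C and N → amide.
pendant –CONH2: carbonyl C bonded to C and N → amide.
two acyl groups sharing one oxygen, –C(=O)–O–C(=O)– → anhydride.
pendant –CH2NH2: N on sp³ C, no adjacent C=O → amine.
–C(=O)– with carbon on both sides → ketone.
–NH2 on an sp³ carbon with no adjacent C=O → amine.
pendant –COOH: carbonyl C bonded to C and –OH → carboxylic acid.
–C(=O)–N– linkage → amide (the N is not an amine).
pendant –COOH: carbonyl C bonded to C and –OH → carboxylic acid.
–C(=O)NH2: carbonyl C bonded to C and to N → amide (the N is not a separate amine).
Amide appears at: CH(CONH2), CH(CONH2), CH2CONHCH2, CONH2 → 4.

4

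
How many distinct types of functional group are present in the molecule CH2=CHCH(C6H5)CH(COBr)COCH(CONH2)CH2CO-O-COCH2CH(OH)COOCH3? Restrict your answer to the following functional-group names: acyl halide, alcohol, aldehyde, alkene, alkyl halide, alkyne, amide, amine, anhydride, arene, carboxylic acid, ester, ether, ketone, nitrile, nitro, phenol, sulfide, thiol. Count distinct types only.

Taking each segment in turn:
  CH2=CH: C=C double bond → alkene.
  CH(C6H5): pendant –C6H5: benzene ring → arene.
  CH(COBr): pendant –C(=O)X: carbonyl C bonded to C and halogen → acyl halide.
  CO: –C(=O)– with carbon on both sides → ketone.
  CH(CONH2): pendant –CONH2: carbonyl C bonded to C and N → amide.
  CH2CO-O-COCH2: two acyl groups sharing one oxygen, –C(=O)–O–C(=O)– → anhydride.
  CH(OH): –OH on an sp³ carbon → alcohol (secondary).
  COOCH3: –C(=O)OCH3: carbonyl C bonded to C and to –OCH3 → ester (not ketone + ether).
Distinct types present: acyl halide, alcohol, alkene, amide, anhydride, arene, ester, ketone.

8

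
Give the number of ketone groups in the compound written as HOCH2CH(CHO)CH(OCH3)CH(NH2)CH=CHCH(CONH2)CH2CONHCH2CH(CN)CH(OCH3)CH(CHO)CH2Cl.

0

Working along the chain:
  HOCH2: HO– on an sp³ carbon → alcohol.
  CH(CHO): pendant –CHO: carbonyl C bonded to C and H → aldehyde.
  CH(OCH3): pendant –OCH3: C–O–C with sp³ C, no adjacent C=O → ether.
  CH(NH2): –NH2 on an sp³ carbon with no adjacent C=O → amine.
  CH=CH: C=C double bond → alkene.
  CH(CONH2): pendant –CONH2: carbonyl C bonded to C and N → amide.
  CH2CONHCH2: –C(=O)–N– linkage → amide (the N is not an amine).
  CH(CN): pendant –C≡N: nitrile.
  CH(OCH3): pendant –OCH3: C–O–C with sp³ C, no adjacent C=O → ether.
  CH(CHO): pendant –CHO: carbonyl C bonded to C and H → aldehyde.
  CH2Cl: halogen on an sp³ carbon → alkyl halide.
No segment is a ketone: CH(CHO) is aldehyde, not ketone; CH(CONH2) is amide, not ketone; CH2CONHCH2 is amide, not ketone. → 0.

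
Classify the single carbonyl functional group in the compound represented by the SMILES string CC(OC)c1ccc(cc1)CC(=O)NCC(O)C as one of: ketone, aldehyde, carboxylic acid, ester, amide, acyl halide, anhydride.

amide

The carbonyl is in the CH2CONHCH2 segment: –C(=O)–N– linkage → amide (the N is not an amine).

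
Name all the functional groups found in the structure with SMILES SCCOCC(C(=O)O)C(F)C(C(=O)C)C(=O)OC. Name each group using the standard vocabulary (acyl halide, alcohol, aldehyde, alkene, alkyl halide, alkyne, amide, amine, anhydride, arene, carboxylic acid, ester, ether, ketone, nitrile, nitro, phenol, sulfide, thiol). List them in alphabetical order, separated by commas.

Working along the chain:
  HSCH2: –SH on an sp³ carbon → thiol.
  CH2OCH2: C–O–C with sp³ carbons on both sides and no adjacent C=O → ether.
  CH(COOH): pendant –COOH: carbonyl C bonded to C and –OH → carboxylic acid.
  CH(F): halogen on an sp³ carbon → alkyl halide.
  CH(COCH3): pendant –COCH3: carbonyl C bonded to two carbons → ketone.
  COOCH3: –C(=O)OCH3: carbonyl C bonded to C and to –OCH3 → ester (not ketone + ether).

alkyl halide, carboxylic acid, ester, ether, ketone, thiol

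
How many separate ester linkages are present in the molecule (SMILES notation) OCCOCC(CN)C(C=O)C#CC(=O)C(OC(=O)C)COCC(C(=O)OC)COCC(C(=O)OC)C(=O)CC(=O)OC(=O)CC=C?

3

HO– on an sp³ carbon → alcohol.
C–O–C with sp³ carbons on both sides and no adjacent C=O → ether.
pendant –CH2NH2: N on sp³ C, no adjacent C=O → amine.
pendant –CHO: carbonyl C bonded to C and H → aldehyde.
C≡C triple bond → alkyne.
–C(=O)– with carbon on both sides → ketone.
pendant –OC(=O)CH3: an acyloxy group → ester.
C–O–C with sp³ carbons on both sides and no adjacent C=O → ether.
pendant –COOCH3: carbonyl C bonded to C and –OCH3 → ester.
C–O–C with sp³ carbons on both sides and no adjacent C=O → ether.
pendant –COOCH3: carbonyl C bonded to C and –OCH3 → ester.
–C(=O)– with carbon on both sides → ketone.
two acyl groups sharing one oxygen, –C(=O)–O–C(=O)– → anhydride.
C=C double bond → alkene.
Ester appears at: CH(OCOCH3), CH(COOCH3), CH(COOCH3) → 3.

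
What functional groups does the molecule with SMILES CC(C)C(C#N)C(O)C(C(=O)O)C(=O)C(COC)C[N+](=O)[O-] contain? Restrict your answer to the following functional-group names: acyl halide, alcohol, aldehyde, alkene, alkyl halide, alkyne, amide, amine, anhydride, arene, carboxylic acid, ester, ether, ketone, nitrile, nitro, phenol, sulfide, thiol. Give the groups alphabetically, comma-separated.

alcohol, carboxylic acid, ether, ketone, nitrile, nitro

pendant –C≡N: nitrile.
–OH on an sp³ carbon → alcohol (secondary).
pendant –COOH: carbonyl C bonded to C and –OH → carboxylic acid.
–C(=O)– with carbon on both sides → ketone.
pendant –CH2OCH3: C–O–C linkage → ether.
–NO2 on carbon → nitro group.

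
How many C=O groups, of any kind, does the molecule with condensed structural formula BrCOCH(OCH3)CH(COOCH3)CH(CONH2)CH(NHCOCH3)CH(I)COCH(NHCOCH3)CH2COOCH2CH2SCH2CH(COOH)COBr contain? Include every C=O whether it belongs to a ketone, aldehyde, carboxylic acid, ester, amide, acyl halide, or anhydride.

BrCO: acyl halide, 1 C=O (running total 1).
CH(COOCH3): ester, 1 C=O (running total 2).
CH(CONH2): amide, 1 C=O (running total 3).
CH(NHCOCH3): amide, 1 C=O (running total 4).
CO: ketone, 1 C=O (running total 5).
CH(NHCOCH3): amide, 1 C=O (running total 6).
CH2COOCH2: ester, 1 C=O (running total 7).
CH(COOH): carboxylic acid, 1 C=O (running total 8).
COBr: acyl halide, 1 C=O (running total 9).

9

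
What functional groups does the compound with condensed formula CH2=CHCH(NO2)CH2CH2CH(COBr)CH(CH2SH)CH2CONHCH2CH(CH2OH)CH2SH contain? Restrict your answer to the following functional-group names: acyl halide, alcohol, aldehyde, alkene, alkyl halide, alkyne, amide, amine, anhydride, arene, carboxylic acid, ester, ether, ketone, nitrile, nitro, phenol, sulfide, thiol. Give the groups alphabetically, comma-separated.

C=C double bond → alkene.
–NO2 on an sp³ carbon → nitro (the N=O is not a carbonyl).
pendant –C(=O)X: carbonyl C bonded to C and halogen → acyl halide.
pendant –CH2SH → thiol.
–C(=O)–N– linkage → amide (the N is not an amine).
pendant –CH2OH on an sp³ backbone C → alcohol.
–SH on an sp³ carbon → thiol.

acyl halide, alcohol, alkene, amide, nitro, thiol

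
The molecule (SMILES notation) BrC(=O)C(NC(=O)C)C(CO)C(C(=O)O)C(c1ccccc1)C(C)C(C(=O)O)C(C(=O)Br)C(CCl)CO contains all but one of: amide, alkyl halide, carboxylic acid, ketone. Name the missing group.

ketone

carboxylic acid: present (CH(COOH) — pendant –COOH: carbonyl C bonded to C and –OH → carboxylic acid).
amide: present (CH(NHCOCH3) — pendant –NHC(=O)CH3: N bonded to a carbonyl → amide (not amine)).
alkyl halide: present (CH(CH2Cl) — pendant –CH2X: halogen on sp³ carbon → alkyl halide).
ketone: absent. In CH(NHCOCH3), the C=O is bonded to nitrogen, which defines an amide, not a ketone. In CH(COOH), the C=O bears an –OH, making it a carboxylic acid rather than a ketone. In each of BrCO and CH(COBr), the C=O is bonded to a halogen, which defines an acyl halide, not a ketone.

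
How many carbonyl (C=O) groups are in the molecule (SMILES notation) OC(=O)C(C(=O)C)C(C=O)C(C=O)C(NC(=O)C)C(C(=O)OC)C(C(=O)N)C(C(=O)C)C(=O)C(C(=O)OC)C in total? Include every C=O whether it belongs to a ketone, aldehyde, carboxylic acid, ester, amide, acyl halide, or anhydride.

10

HOOC: carboxylic acid, 1 C=O (running total 1).
CH(COCH3): ketone, 1 C=O (running total 2).
CH(CHO): aldehyde, 1 C=O (running total 3).
CH(CHO): aldehyde, 1 C=O (running total 4).
CH(NHCOCH3): amide, 1 C=O (running total 5).
CH(COOCH3): ester, 1 C=O (running total 6).
CH(CONH2): amide, 1 C=O (running total 7).
CH(COCH3): ketone, 1 C=O (running total 8).
CO: ketone, 1 C=O (running total 9).
CH(COOCH3): ester, 1 C=O (running total 10).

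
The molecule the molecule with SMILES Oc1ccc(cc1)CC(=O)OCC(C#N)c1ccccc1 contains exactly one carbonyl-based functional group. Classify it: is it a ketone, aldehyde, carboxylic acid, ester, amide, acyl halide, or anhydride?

The carbonyl is in the CH2COOCH2 segment: –C(=O)–O–C with C on the carbonyl side → ester.

ester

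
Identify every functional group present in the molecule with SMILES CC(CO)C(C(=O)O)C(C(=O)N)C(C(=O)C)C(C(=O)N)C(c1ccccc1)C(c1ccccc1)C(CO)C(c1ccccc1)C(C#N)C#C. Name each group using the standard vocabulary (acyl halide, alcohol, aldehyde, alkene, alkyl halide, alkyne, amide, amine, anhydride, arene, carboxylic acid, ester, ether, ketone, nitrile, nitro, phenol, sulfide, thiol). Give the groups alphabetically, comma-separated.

alcohol, alkyne, amide, arene, carboxylic acid, ketone, nitrile

Working along the chain:
  CH(CH2OH): pendant –CH2OH on an sp³ backbone C → alcohol.
  CH(COOH): pendant –COOH: carbonyl C bonded to C and –OH → carboxylic acid.
  CH(CONH2): pendant –CONH2: carbonyl C bonded to C and N → amide.
  CH(COCH3): pendant –COCH3: carbonyl C bonded to two carbons → ketone.
  CH(CONH2): pendant –CONH2: carbonyl C bonded to C and N → amide.
  CH(C6H5): pendant –C6H5: benzene ring → arene.
  CH(C6H5): pendant –C6H5: benzene ring → arene.
  CH(CH2OH): pendant –CH2OH on an sp³ backbone C → alcohol.
  CH(C6H5): pendant –C6H5: benzene ring → arene.
  CH(CN): pendant –C≡N: nitrile.
  C≡CH: C≡C triple bond → alkyne.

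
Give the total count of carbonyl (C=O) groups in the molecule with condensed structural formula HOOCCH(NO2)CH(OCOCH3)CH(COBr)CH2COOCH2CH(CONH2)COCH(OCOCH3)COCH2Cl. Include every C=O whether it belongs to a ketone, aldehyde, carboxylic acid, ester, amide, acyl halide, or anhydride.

HOOC: carboxylic acid, 1 C=O (running total 1).
CH(OCOCH3): ester, 1 C=O (running total 2).
CH(COBr): acyl halide, 1 C=O (running total 3).
CH2COOCH2: ester, 1 C=O (running total 4).
CH(CONH2): amide, 1 C=O (running total 5).
CO: ketone, 1 C=O (running total 6).
CH(OCOCH3): ester, 1 C=O (running total 7).
CO: ketone, 1 C=O (running total 8).

8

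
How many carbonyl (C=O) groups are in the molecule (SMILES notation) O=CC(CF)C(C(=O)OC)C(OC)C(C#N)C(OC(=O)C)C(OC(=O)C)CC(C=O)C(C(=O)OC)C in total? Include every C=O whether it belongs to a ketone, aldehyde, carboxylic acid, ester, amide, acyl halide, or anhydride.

OHC: aldehyde, 1 C=O (running total 1).
CH(COOCH3): ester, 1 C=O (running total 2).
CH(OCOCH3): ester, 1 C=O (running total 3).
CH(OCOCH3): ester, 1 C=O (running total 4).
CH(CHO): aldehyde, 1 C=O (running total 5).
CH(COOCH3): ester, 1 C=O (running total 6).

6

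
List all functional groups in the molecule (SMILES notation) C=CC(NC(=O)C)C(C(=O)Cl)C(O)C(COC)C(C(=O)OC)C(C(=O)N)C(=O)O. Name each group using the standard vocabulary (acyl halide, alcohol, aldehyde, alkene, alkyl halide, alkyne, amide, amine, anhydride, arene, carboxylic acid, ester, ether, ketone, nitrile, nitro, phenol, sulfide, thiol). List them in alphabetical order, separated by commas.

acyl halide, alcohol, alkene, amide, carboxylic acid, ester, ether

C=C double bond → alkene.
pendant –NHC(=O)CH3: N bonded to a carbonyl → amide (not amine).
pendant –C(=O)X: carbonyl C bonded to C and halogen → acyl halide.
–OH on an sp³ carbon → alcohol (secondary).
pendant –CH2OCH3: C–O–C linkage → ether.
pendant –COOCH3: carbonyl C bonded to C and –OCH3 → ester.
pendant –CONH2: carbonyl C bonded to C and N → amide.
–COOH: carbonyl C bonded to –OH and C → carboxylic acid (the –OH is not a separate alcohol).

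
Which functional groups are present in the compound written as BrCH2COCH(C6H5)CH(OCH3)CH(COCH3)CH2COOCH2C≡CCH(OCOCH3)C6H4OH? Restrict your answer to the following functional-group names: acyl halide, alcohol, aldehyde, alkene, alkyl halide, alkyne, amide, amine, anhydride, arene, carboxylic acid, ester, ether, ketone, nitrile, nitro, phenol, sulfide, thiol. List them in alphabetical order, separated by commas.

alkyl halide, alkyne, arene, ester, ether, ketone, phenol

Working along the chain:
  BrCH2: halogen on an sp³ carbon → alkyl halide.
  CO: –C(=O)– with carbon on both sides → ketone.
  CH(C6H5): pendant –C6H5: benzene ring → arene.
  CH(OCH3): pendant –OCH3: C–O–C with sp³ C, no adjacent C=O → ether.
  CH(COCH3): pendant –COCH3: carbonyl C bonded to two carbons → ketone.
  CH2COOCH2: –C(=O)–O–C with C on the carbonyl side → ester.
  C≡C: C≡C triple bond → alkyne.
  CH(OCOCH3): pendant –OC(=O)CH3: an acyloxy group → ester.
  C6H4OH: –OH attached directly to an aromatic ring → phenol (not alcohol); the ring itself is an arene.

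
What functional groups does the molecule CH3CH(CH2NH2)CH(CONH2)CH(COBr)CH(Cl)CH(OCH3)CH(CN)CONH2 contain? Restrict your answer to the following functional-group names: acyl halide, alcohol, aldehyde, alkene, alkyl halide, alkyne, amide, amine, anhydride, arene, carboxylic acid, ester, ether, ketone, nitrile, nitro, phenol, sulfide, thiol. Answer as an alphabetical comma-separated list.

Taking each segment in turn:
  CH(CH2NH2): pendant –CH2NH2: N on sp³ C, no adjacent C=O → amine.
  CH(CONH2): pendant –CONH2: carbonyl C bonded to C and N → amide.
  CH(COBr): pendant –C(=O)X: carbonyl C bonded to C and halogen → acyl halide.
  CH(Cl): halogen on an sp³ carbon → alkyl halide.
  CH(OCH3): pendant –OCH3: C–O–C with sp³ C, no adjacent C=O → ether.
  CH(CN): pendant –C≡N: nitrile.
  CONH2: –C(=O)NH2: carbonyl C bonded to C and to N → amide (the N is not a separate amine).

acyl halide, alkyl halide, amide, amine, ether, nitrile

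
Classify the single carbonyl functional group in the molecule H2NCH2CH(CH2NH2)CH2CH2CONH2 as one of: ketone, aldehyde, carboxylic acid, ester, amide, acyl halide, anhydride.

The carbonyl is in the CONH2 segment: –C(=O)NH2: carbonyl C bonded to C and to N → amide (the N is not a separate amine).

amide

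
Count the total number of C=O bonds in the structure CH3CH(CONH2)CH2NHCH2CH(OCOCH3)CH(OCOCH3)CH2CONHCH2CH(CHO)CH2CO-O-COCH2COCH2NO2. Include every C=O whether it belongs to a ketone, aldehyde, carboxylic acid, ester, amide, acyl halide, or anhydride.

8

CH(CONH2): amide, 1 C=O (running total 1).
CH(OCOCH3): ester, 1 C=O (running total 2).
CH(OCOCH3): ester, 1 C=O (running total 3).
CH2CONHCH2: amide, 1 C=O (running total 4).
CH(CHO): aldehyde, 1 C=O (running total 5).
CH2CO-O-COCH2: anhydride, 2 C=O (running total 7).
CO: ketone, 1 C=O (running total 8).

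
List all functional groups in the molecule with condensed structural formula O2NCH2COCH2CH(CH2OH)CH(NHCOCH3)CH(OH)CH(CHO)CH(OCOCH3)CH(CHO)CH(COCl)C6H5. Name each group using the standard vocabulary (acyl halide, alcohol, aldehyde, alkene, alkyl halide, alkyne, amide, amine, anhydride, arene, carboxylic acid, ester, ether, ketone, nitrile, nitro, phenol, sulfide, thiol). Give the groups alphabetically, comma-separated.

acyl halide, alcohol, aldehyde, amide, arene, ester, ketone, nitro

–NO2 on carbon → nitro group.
–C(=O)– with carbon on both sides → ketone.
pendant –CH2OH on an sp³ backbone C → alcohol.
pendant –NHC(=O)CH3: N bonded to a carbonyl → amide (not amine).
–OH on an sp³ carbon → alcohol (secondary).
pendant –CHO: carbonyl C bonded to C and H → aldehyde.
pendant –OC(=O)CH3: an acyloxy group → ester.
pendant –CHO: carbonyl C bonded to C and H → aldehyde.
pendant –C(=O)X: carbonyl C bonded to C and halogen → acyl halide.
–C6H5 phenyl ring → arene.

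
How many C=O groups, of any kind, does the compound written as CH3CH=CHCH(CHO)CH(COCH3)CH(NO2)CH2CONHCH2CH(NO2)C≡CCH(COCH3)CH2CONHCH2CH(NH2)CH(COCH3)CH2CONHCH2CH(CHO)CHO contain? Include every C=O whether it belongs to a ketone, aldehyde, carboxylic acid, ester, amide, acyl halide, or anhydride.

9

CH(CHO): aldehyde, 1 C=O (running total 1).
CH(COCH3): ketone, 1 C=O (running total 2).
CH2CONHCH2: amide, 1 C=O (running total 3).
CH(COCH3): ketone, 1 C=O (running total 4).
CH2CONHCH2: amide, 1 C=O (running total 5).
CH(COCH3): ketone, 1 C=O (running total 6).
CH2CONHCH2: amide, 1 C=O (running total 7).
CH(CHO): aldehyde, 1 C=O (running total 8).
CHO: aldehyde, 1 C=O (running total 9).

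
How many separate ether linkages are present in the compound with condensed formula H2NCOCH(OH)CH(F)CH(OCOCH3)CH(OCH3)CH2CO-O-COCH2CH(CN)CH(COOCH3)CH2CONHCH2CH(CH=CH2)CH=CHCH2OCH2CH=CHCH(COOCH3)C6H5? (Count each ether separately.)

2

Reading the structure from left to right:
  H2NCO: –C(=O)NH2: carbonyl C bonded to C and to N → amide (the N is not a separate amine).
  CH(OH): –OH on an sp³ carbon → alcohol (secondary).
  CH(F): halogen on an sp³ carbon → alkyl halide.
  CH(OCOCH3): pendant –OC(=O)CH3: an acyloxy group → ester.
  CH(OCH3): pendant –OCH3: C–O–C with sp³ C, no adjacent C=O → ether.
  CH2CO-O-COCH2: two acyl groups sharing one oxygen, –C(=O)–O–C(=O)– → anhydride.
  CH(CN): pendant –C≡N: nitrile.
  CH(COOCH3): pendant –COOCH3: carbonyl C bonded to C and –OCH3 → ester.
  CH2CONHCH2: –C(=O)–N– linkage → amide (the N is not an amine).
  CH(CH=CH2): pendant –CH=CH2: C=C double bond → alkene.
  CH=CH: C=C double bond → alkene.
  CH2OCH2: C–O–C with sp³ carbons on both sides and no adjacent C=O → ether.
  CH=CH: C=C double bond → alkene.
  CH(COOCH3): pendant –COOCH3: carbonyl C bonded to C and –OCH3 → ester.
  C6H5: –C6H5 phenyl ring → arene.
Ether appears at: CH(OCH3), CH2OCH2 → 2.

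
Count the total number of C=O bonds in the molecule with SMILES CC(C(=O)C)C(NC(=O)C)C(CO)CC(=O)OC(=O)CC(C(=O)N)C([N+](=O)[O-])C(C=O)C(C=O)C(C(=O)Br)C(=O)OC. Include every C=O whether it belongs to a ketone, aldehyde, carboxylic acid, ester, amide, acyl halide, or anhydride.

9

CH(COCH3): ketone, 1 C=O (running total 1).
CH(NHCOCH3): amide, 1 C=O (running total 2).
CH2CO-O-COCH2: anhydride, 2 C=O (running total 4).
CH(CONH2): amide, 1 C=O (running total 5).
CH(CHO): aldehyde, 1 C=O (running total 6).
CH(CHO): aldehyde, 1 C=O (running total 7).
CH(COBr): acyl halide, 1 C=O (running total 8).
COOCH3: ester, 1 C=O (running total 9).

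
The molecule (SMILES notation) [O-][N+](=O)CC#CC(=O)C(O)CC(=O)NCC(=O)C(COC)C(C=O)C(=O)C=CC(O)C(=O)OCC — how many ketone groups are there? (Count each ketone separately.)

3

Reading the structure from left to right:
  O2NCH2: –NO2 on carbon → nitro group.
  C≡C: C≡C triple bond → alkyne.
  CO: –C(=O)– with carbon on both sides → ketone.
  CH(OH): –OH on an sp³ carbon → alcohol (secondary).
  CH2CONHCH2: –C(=O)–N– linkage → amide (the N is not an amine).
  CO: –C(=O)– with carbon on both sides → ketone.
  CH(CH2OCH3): pendant –CH2OCH3: C–O–C linkage → ether.
  CH(CHO): pendant –CHO: carbonyl C bonded to C and H → aldehyde.
  CO: –C(=O)– with carbon on both sides → ketone.
  CH=CH: C=C double bond → alkene.
  CH(OH): –OH on an sp³ carbon → alcohol (secondary).
  COOCH2CH3: –C(=O)OCH2CH3: carbonyl C bonded to C and to –OEt → ester.
Ketone appears at: CO, CO, CO → 3.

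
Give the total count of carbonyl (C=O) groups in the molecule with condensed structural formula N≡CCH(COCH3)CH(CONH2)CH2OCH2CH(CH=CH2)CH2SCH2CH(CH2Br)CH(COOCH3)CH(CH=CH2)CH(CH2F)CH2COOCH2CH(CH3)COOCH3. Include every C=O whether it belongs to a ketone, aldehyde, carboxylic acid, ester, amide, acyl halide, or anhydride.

5

CH(COCH3): ketone, 1 C=O (running total 1).
CH(CONH2): amide, 1 C=O (running total 2).
CH(COOCH3): ester, 1 C=O (running total 3).
CH2COOCH2: ester, 1 C=O (running total 4).
COOCH3: ester, 1 C=O (running total 5).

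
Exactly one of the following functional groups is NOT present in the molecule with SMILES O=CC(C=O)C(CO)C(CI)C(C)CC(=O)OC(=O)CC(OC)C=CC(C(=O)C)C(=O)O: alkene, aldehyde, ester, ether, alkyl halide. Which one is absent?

ester

alkene: present (CH=CH — C=C double bond → alkene).
aldehyde: present (OHC — terminal –CHO: carbonyl C bonded to H and C → aldehyde).
alkyl halide: present (CH(CH2I) — pendant –CH2X: halogen on sp³ carbon → alkyl halide).
ether: present (CH(OCH3) — pendant –OCH3: C–O–C with sp³ C, no adjacent C=O → ether).
ester: absent. In CH2CO-O-COCH2, the oxygen bridges two acyl groups, which is an anhydride, not an ester.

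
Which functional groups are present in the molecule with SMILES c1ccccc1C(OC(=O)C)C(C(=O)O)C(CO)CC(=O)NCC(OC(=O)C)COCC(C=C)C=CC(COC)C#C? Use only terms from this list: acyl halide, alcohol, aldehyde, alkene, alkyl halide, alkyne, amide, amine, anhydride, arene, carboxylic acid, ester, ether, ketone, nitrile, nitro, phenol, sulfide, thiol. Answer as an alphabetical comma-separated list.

alcohol, alkene, alkyne, amide, arene, carboxylic acid, ester, ether

Reading the structure from left to right:
  C6H5: C6H5– phenyl ring → arene.
  CH(OCOCH3): pendant –OC(=O)CH3: an acyloxy group → ester.
  CH(COOH): pendant –COOH: carbonyl C bonded to C and –OH → carboxylic acid.
  CH(CH2OH): pendant –CH2OH on an sp³ backbone C → alcohol.
  CH2CONHCH2: –C(=O)–N– linkage → amide (the N is not an amine).
  CH(OCOCH3): pendant –OC(=O)CH3: an acyloxy group → ester.
  CH2OCH2: C–O–C with sp³ carbons on both sides and no adjacent C=O → ether.
  CH(CH=CH2): pendant –CH=CH2: C=C double bond → alkene.
  CH=CH: C=C double bond → alkene.
  CH(CH2OCH3): pendant –CH2OCH3: C–O–C linkage → ether.
  C≡CH: C≡C triple bond → alkyne.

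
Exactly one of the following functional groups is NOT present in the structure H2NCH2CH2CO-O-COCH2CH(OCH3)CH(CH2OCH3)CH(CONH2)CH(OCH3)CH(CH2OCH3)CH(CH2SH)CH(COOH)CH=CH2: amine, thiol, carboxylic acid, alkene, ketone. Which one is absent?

alkene: present (CH=CH2 — C=C double bond → alkene).
thiol: present (CH(CH2SH) — pendant –CH2SH → thiol).
amine: present (H2NCH2 — –NH2 on an sp³ carbon with no adjacent C=O → amine).
carboxylic acid: present (CH(COOH) — pendant –COOH: carbonyl C bonded to C and –OH → carboxylic acid).
ketone: absent. In CH(CONH2), the C=O is bonded to nitrogen, which defines an amide, not a ketone. In CH(COOH), the C=O bears an –OH, making it a carboxylic acid rather than a ketone. In CH2CO-O-COCH2, the two C=O groups share a bridging oxygen, which is an anhydride linkage, not a ketone.

ketone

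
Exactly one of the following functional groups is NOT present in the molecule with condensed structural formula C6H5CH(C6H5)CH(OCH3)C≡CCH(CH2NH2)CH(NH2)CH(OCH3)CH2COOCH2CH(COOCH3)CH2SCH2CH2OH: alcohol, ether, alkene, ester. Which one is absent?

ester: present (CH2COOCH2 — –C(=O)–O–C with C on the carbonyl side → ester).
ether: present (CH(OCH3) — pendant –OCH3: C–O–C with sp³ C, no adjacent C=O → ether).
alcohol: present (CH2OH — –OH on an sp³ carbon → alcohol).
alkene: absent. In each of C6H5 and CH(C6H5), the C=C units are part of an aromatic ring, which is an arene, not an isolated alkene.

alkene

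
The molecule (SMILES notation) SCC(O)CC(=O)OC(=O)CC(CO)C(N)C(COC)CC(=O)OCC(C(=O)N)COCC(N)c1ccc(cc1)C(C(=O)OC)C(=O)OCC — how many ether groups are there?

2

Working along the chain:
  HSCH2: –SH on an sp³ carbon → thiol.
  CH(OH): –OH on an sp³ carbon → alcohol (secondary).
  CH2CO-O-COCH2: two acyl groups sharing one oxygen, –C(=O)–O–C(=O)– → anhydride.
  CH(CH2OH): pendant –CH2OH on an sp³ backbone C → alcohol.
  CH(NH2): –NH2 on an sp³ carbon with no adjacent C=O → amine.
  CH(CH2OCH3): pendant –CH2OCH3: C–O–C linkage → ether.
  CH2COOCH2: –C(=O)–O–C with C on the carbonyl side → ester.
  CH(CONH2): pendant –CONH2: carbonyl C bonded to C and N → amide.
  CH2OCH2: C–O–C with sp³ carbons on both sides and no adjacent C=O → ether.
  CH(NH2): –NH2 on an sp³ carbon with no adjacent C=O → amine.
  C6H4: para-disubstituted benzene ring → arene.
  CH(COOCH3): pendant –COOCH3: carbonyl C bonded to C and –OCH3 → ester.
  COOCH2CH3: –C(=O)OCH2CH3: carbonyl C bonded to C and to –OEt → ester.
Ether appears at: CH(CH2OCH3), CH2OCH2 → 2.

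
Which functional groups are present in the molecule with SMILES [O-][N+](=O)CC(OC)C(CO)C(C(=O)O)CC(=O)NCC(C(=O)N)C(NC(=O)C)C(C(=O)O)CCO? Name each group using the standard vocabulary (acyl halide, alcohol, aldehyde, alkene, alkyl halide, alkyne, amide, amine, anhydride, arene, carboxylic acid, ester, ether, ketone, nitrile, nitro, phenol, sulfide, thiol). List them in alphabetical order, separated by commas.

alcohol, amide, carboxylic acid, ether, nitro

–NO2 on carbon → nitro group.
pendant –OCH3: C–O–C with sp³ C, no adjacent C=O → ether.
pendant –CH2OH on an sp³ backbone C → alcohol.
pendant –COOH: carbonyl C bonded to C and –OH → carboxylic acid.
–C(=O)–N– linkage → amide (the N is not an amine).
pendant –CONH2: carbonyl C bonded to C and N → amide.
pendant –NHC(=O)CH3: N bonded to a carbonyl → amide (not amine).
pendant –COOH: carbonyl C bonded to C and –OH → carboxylic acid.
–OH on an sp³ carbon → alcohol.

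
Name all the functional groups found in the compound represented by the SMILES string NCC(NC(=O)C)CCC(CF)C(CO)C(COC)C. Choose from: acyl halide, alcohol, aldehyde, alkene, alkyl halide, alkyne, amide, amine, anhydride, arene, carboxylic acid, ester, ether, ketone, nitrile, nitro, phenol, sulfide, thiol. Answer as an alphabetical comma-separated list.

Working along the chain:
  H2NCH2: –NH2 on an sp³ carbon with no adjacent C=O → amine.
  CH(NHCOCH3): pendant –NHC(=O)CH3: N bonded to a carbonyl → amide (not amine).
  CH(CH2F): pendant –CH2X: halogen on sp³ carbon → alkyl halide.
  CH(CH2OH): pendant –CH2OH on an sp³ backbone C → alcohol.
  CH(CH2OCH3): pendant –CH2OCH3: C–O–C linkage → ether.

alcohol, alkyl halide, amide, amine, ether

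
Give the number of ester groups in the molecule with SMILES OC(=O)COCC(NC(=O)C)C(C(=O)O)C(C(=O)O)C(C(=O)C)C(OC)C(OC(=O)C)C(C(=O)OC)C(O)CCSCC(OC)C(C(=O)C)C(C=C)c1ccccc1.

Working along the chain:
  HOOC: –COOH: carbonyl C bonded to –OH and C → carboxylic acid (the –OH is not a separate alcohol).
  CH2OCH2: C–O–C with sp³ carbons on both sides and no adjacent C=O → ether.
  CH(NHCOCH3): pendant –NHC(=O)CH3: N bonded to a carbonyl → amide (not amine).
  CH(COOH): pendant –COOH: carbonyl C bonded to C and –OH → carboxylic acid.
  CH(COOH): pendant –COOH: carbonyl C bonded to C and –OH → carboxylic acid.
  CH(COCH3): pendant –COCH3: carbonyl C bonded to two carbons → ketone.
  CH(OCH3): pendant –OCH3: C–O–C with sp³ C, no adjacent C=O → ether.
  CH(OCOCH3): pendant –OC(=O)CH3: an acyloxy group → ester.
  CH(COOCH3): pendant –COOCH3: carbonyl C bonded to C and –OCH3 → ester.
  CH(OH): –OH on an sp³ carbon → alcohol (secondary).
  CH2SCH2: C–S–C linkage → sulfide (thioether).
  CH(OCH3): pendant –OCH3: C–O–C with sp³ C, no adjacent C=O → ether.
  CH(COCH3): pendant –COCH3: carbonyl C bonded to two carbons → ketone.
  CH(CH=CH2): pendant –CH=CH2: C=C double bond → alkene.
  C6H5: –C6H5 phenyl ring → arene.
Ester appears at: CH(OCOCH3), CH(COOCH3) → 2.

2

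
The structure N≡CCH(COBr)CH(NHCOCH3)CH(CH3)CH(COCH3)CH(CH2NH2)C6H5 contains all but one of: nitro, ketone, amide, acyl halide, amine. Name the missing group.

amine: present (CH(CH2NH2) — pendant –CH2NH2: N on sp³ C, no adjacent C=O → amine).
ketone: present (CH(COCH3) — pendant –COCH3: carbonyl C bonded to two carbons → ketone).
acyl halide: present (CH(COBr) — pendant –C(=O)X: carbonyl C bonded to C and halogen → acyl halide).
amide: present (CH(NHCOCH3) — pendant –NHC(=O)CH3: N bonded to a carbonyl → amide (not amine)).
nitro: no segment matches this pattern.

nitro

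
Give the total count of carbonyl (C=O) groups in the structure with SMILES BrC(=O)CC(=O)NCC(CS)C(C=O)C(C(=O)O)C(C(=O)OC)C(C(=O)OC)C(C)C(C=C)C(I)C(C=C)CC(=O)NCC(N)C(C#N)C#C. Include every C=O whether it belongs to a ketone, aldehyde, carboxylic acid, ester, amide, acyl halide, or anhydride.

BrCO: acyl halide, 1 C=O (running total 1).
CH2CONHCH2: amide, 1 C=O (running total 2).
CH(CHO): aldehyde, 1 C=O (running total 3).
CH(COOH): carboxylic acid, 1 C=O (running total 4).
CH(COOCH3): ester, 1 C=O (running total 5).
CH(COOCH3): ester, 1 C=O (running total 6).
CH2CONHCH2: amide, 1 C=O (running total 7).

7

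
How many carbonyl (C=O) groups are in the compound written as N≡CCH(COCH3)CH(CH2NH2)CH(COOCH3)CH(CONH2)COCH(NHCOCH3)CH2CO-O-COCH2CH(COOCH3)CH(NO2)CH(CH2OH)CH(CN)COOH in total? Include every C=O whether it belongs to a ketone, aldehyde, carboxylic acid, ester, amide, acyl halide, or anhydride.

9

CH(COCH3): ketone, 1 C=O (running total 1).
CH(COOCH3): ester, 1 C=O (running total 2).
CH(CONH2): amide, 1 C=O (running total 3).
CO: ketone, 1 C=O (running total 4).
CH(NHCOCH3): amide, 1 C=O (running total 5).
CH2CO-O-COCH2: anhydride, 2 C=O (running total 7).
CH(COOCH3): ester, 1 C=O (running total 8).
COOH: carboxylic acid, 1 C=O (running total 9).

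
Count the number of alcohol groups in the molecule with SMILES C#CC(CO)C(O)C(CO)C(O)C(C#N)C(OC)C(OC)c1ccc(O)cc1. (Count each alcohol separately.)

Reading the structure from left to right:
  HC≡C: C≡C triple bond → alkyne.
  CH(CH2OH): pendant –CH2OH on an sp³ backbone C → alcohol.
  CH(OH): –OH on an sp³ carbon → alcohol (secondary).
  CH(CH2OH): pendant –CH2OH on an sp³ backbone C → alcohol.
  CH(OH): –OH on an sp³ carbon → alcohol (secondary).
  CH(CN): pendant –C≡N: nitrile.
  CH(OCH3): pendant –OCH3: C–O–C with sp³ C, no adjacent C=O → ether.
  CH(OCH3): pendant –OCH3: C–O–C with sp³ C, no adjacent C=O → ether.
  C6H4OH: –OH attached directly to an aromatic ring → phenol (not alcohol); the ring itself is an arene.
Alcohol appears at: CH(CH2OH), CH(OH), CH(CH2OH), CH(OH) → 4.

4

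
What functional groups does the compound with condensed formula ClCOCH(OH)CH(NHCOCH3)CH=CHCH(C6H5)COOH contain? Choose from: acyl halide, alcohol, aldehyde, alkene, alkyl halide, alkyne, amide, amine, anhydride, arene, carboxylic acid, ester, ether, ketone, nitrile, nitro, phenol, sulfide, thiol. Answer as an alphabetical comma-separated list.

acyl halide, alcohol, alkene, amide, arene, carboxylic acid

–C(=O)Cl: carbonyl C bonded to C and to a halogen → acyl halide (not alkyl halide).
–OH on an sp³ carbon → alcohol (secondary).
pendant –NHC(=O)CH3: N bonded to a carbonyl → amide (not amine).
C=C double bond → alkene.
pendant –C6H5: benzene ring → arene.
–COOH: carbonyl C bonded to –OH and C → carboxylic acid (the –OH is not a separate alcohol).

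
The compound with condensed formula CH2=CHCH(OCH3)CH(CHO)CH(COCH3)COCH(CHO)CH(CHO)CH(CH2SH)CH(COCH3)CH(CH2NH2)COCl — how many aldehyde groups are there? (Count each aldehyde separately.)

Reading the structure from left to right:
  CH2=CH: C=C double bond → alkene.
  CH(OCH3): pendant –OCH3: C–O–C with sp³ C, no adjacent C=O → ether.
  CH(CHO): pendant –CHO: carbonyl C bonded to C and H → aldehyde.
  CH(COCH3): pendant –COCH3: carbonyl C bonded to two carbons → ketone.
  CO: –C(=O)– with carbon on both sides → ketone.
  CH(CHO): pendant –CHO: carbonyl C bonded to C and H → aldehyde.
  CH(CHO): pendant –CHO: carbonyl C bonded to C and H → aldehyde.
  CH(CH2SH): pendant –CH2SH → thiol.
  CH(COCH3): pendant –COCH3: carbonyl C bonded to two carbons → ketone.
  CH(CH2NH2): pendant –CH2NH2: N on sp³ C, no adjacent C=O → amine.
  COCl: –C(=O)Cl: carbonyl C bonded to C and to a halogen → acyl halide (not alkyl halide).
Aldehyde appears at: CH(CHO), CH(CHO), CH(CHO) → 3.

3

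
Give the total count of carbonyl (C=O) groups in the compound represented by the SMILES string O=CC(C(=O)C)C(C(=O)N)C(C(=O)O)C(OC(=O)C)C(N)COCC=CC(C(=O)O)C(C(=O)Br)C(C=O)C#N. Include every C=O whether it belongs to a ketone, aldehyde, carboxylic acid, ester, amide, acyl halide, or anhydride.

OHC: aldehyde, 1 C=O (running total 1).
CH(COCH3): ketone, 1 C=O (running total 2).
CH(CONH2): amide, 1 C=O (running total 3).
CH(COOH): carboxylic acid, 1 C=O (running total 4).
CH(OCOCH3): ester, 1 C=O (running total 5).
CH(COOH): carboxylic acid, 1 C=O (running total 6).
CH(COBr): acyl halide, 1 C=O (running total 7).
CH(CHO): aldehyde, 1 C=O (running total 8).

8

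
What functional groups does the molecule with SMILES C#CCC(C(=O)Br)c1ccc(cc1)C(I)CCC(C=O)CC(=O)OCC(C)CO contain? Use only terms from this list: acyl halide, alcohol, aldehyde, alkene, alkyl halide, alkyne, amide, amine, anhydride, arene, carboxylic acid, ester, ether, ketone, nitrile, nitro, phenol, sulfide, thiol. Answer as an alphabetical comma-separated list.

C≡C triple bond → alkyne.
pendant –C(=O)X: carbonyl C bonded to C and halogen → acyl halide.
para-disubstituted benzene ring → arene.
halogen on an sp³ carbon → alkyl halide.
pendant –CHO: carbonyl C bonded to C and H → aldehyde.
–C(=O)–O–C with C on the carbonyl side → ester.
–OH on an sp³ carbon → alcohol.

acyl halide, alcohol, aldehyde, alkyl halide, alkyne, arene, ester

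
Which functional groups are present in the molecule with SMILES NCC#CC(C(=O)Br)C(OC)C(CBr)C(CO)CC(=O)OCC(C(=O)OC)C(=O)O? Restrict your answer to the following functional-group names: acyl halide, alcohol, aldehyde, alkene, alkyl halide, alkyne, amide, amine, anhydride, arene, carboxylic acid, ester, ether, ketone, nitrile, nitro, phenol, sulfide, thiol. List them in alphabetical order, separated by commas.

–NH2 on an sp³ carbon with no adjacent C=O → amine.
C≡C triple bond → alkyne.
pendant –C(=O)X: carbonyl C bonded to C and halogen → acyl halide.
pendant –OCH3: C–O–C with sp³ C, no adjacent C=O → ether.
pendant –CH2X: halogen on sp³ carbon → alkyl halide.
pendant –CH2OH on an sp³ backbone C → alcohol.
–C(=O)–O–C with C on the carbonyl side → ester.
pendant –COOCH3: carbonyl C bonded to C and –OCH3 → ester.
–COOH: carbonyl C bonded to –OH and C → carboxylic acid (the –OH is not a separate alcohol).

acyl halide, alcohol, alkyl halide, alkyne, amine, carboxylic acid, ester, ether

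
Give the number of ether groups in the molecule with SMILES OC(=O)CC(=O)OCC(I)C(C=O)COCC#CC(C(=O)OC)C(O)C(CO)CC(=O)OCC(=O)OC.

–COOH: carbonyl C bonded to –OH and C → carboxylic acid (the –OH is not a separate alcohol).
–C(=O)–O–C with C on the carbonyl side → ester.
halogen on an sp³ carbon → alkyl halide.
pendant –CHO: carbonyl C bonded to C and H → aldehyde.
C–O–C with sp³ carbons on both sides and no adjacent C=O → ether.
C≡C triple bond → alkyne.
pendant –COOCH3: carbonyl C bonded to C and –OCH3 → ester.
–OH on an sp³ carbon → alcohol (secondary).
pendant –CH2OH on an sp³ backbone C → alcohol.
–C(=O)–O–C with C on the carbonyl side → ester.
–C(=O)OCH3: carbonyl C bonded to C and to –OCH3 → ester (not ketone + ether).
Ether appears at: CH2OCH2 → 1.

1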